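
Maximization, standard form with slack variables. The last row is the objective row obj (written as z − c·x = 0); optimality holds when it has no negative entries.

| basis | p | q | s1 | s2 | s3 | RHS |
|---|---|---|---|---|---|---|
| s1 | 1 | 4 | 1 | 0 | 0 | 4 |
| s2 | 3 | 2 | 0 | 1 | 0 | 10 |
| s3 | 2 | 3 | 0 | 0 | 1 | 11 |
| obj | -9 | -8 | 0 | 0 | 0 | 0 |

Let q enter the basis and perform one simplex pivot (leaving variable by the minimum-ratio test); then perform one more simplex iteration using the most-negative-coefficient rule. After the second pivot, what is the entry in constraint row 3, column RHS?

4

Ratio test on column q — row 1: 4/4 = 1; row 2: 10/2 = 5; row 3: 11/3 = 11/3. Minimum is 1 at row 1 (s1 leaves); pivot element 4.
Divide row 1 by 4; eliminate column q from the other rows.
Second iteration: most negative obj-row entry is -7 in column p, so p enters.
Ratio test on column p — row 1: 1/(1/4) = 4; row 2: 8/(5/2) = 16/5; row 3: 8/(5/4) = 32/5. Minimum is 16/5 at row 2 (s2 leaves); pivot element 5/2.
Divide row 2 by 5/2; eliminate column p from the other rows.
After both pivots, the entry at constraint row 3, column RHS is 4.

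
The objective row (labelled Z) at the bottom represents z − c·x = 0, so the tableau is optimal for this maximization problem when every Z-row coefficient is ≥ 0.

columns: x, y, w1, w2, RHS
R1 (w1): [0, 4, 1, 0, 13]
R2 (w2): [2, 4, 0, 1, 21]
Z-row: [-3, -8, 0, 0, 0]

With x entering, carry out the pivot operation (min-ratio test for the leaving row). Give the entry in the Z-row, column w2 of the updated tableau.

Ratio test on column x — row 1: entry 0 ≤ 0; row 2: 21/2 = 21/2. Minimum is 21/2 at row 2 (w2 leaves); pivot element 2.
Divide row 2 by 2; eliminate column x from the other rows.
Z-row update in column w2: 0 − (-3)·(1/2) = 3/2.

3/2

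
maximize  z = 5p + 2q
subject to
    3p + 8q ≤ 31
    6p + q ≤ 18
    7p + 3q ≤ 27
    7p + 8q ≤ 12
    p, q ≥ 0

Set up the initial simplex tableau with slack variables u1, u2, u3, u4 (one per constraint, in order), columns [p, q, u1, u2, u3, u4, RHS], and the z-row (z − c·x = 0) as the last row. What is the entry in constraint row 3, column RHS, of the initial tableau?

27

The RHS of constraint 3 is b_3 = 27.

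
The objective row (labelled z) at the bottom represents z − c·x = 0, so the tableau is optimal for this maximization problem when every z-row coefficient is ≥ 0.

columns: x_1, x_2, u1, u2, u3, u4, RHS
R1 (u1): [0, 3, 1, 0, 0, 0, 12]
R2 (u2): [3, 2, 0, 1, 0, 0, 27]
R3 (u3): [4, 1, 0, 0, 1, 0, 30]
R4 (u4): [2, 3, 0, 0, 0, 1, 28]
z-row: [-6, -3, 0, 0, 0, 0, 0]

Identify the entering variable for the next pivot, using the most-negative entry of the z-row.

x_1

Negative z-row entries: x_1: -6, x_2: -3.
The most negative is -6 in column x_1, so x_1 enters.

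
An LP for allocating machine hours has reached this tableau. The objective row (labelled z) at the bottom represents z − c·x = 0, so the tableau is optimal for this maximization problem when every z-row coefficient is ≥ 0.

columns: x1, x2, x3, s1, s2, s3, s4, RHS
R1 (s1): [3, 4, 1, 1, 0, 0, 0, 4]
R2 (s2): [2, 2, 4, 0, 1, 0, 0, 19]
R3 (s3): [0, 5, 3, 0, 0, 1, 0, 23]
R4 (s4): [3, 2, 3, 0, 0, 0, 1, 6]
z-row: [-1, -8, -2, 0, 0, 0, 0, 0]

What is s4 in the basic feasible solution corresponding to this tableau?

s4 is basic (row 4); its value is the RHS of that row, 6.

6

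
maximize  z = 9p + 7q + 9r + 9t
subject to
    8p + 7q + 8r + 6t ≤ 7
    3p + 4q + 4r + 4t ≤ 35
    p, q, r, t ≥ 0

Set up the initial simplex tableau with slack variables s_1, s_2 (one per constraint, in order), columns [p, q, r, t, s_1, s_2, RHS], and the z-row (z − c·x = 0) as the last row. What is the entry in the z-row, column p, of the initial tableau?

-9

The z-row carries the negated objective coefficients: the p entry is -9.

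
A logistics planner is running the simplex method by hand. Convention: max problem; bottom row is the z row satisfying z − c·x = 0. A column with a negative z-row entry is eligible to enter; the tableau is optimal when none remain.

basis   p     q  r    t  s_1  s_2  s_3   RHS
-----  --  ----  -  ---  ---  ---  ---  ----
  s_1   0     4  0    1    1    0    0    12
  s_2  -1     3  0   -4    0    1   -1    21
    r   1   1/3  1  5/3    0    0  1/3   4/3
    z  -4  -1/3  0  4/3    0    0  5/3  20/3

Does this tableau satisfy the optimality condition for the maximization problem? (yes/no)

The z-row has a negative entry -4 in column p, so it is not optimal.

no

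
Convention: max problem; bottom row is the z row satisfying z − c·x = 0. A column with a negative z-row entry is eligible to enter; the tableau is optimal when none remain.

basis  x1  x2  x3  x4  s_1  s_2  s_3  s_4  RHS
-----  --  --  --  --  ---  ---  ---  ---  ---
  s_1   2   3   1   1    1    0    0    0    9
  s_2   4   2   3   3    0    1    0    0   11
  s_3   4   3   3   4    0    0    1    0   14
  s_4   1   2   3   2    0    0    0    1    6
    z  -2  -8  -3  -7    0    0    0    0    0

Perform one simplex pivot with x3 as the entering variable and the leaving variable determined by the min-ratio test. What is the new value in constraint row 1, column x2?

Ratio test on column x3 — row 1: 9/1 = 9; row 2: 11/3 = 11/3; row 3: 14/3 = 14/3; row 4: 6/3 = 2. Minimum is 2 at row 4 (s_4 leaves); pivot element 3.
Divide row 4 by 3; eliminate column x3 from the other rows.
Row 1 update in column x2: 3 − 1·(2/3) = 7/3.

7/3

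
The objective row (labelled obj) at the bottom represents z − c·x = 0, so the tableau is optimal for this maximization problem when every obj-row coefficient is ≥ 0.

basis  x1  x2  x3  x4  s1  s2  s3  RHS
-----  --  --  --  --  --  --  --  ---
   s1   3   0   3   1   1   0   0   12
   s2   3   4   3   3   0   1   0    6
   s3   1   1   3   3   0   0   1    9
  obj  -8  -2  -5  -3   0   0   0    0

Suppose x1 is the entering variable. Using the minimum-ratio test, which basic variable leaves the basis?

s2

Column x1 entries and ratios — s1: 12/3 = 4; s2: 6/3 = 2; s3: 9/1 = 9.
Smallest ratio is 2 in the row of s2, so s2 leaves.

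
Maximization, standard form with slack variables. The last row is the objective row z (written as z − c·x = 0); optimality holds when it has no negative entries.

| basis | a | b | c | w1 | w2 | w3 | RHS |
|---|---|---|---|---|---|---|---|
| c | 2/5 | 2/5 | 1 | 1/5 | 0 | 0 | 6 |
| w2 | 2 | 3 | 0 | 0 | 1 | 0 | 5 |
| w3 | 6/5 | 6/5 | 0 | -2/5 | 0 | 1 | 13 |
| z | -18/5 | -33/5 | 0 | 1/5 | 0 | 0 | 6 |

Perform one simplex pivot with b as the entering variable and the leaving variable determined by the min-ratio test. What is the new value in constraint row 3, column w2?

-2/5

Ratio test on column b — row 1: 6/(2/5) = 15; row 2: 5/3 = 5/3; row 3: 13/(6/5) = 65/6. Minimum is 5/3 at row 2 (w2 leaves); pivot element 3.
Divide row 2 by 3; eliminate column b from the other rows.
Row 3 update in column w2: 0 − (6/5)·(1/3) = -2/5.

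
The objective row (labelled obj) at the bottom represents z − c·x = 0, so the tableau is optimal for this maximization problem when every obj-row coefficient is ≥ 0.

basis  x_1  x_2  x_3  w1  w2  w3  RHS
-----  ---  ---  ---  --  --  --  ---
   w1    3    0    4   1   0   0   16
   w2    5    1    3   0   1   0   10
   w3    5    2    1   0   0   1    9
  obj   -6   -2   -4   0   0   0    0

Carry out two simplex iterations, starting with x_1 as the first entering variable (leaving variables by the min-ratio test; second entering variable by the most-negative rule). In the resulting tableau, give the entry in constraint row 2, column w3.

Ratio test on column x_1 — row 1: 16/3 = 16/3; row 2: 10/5 = 2; row 3: 9/5 = 9/5. Minimum is 9/5 at row 3 (w3 leaves); pivot element 5.
Divide row 3 by 5; eliminate column x_1 from the other rows.
Second iteration: most negative obj-row entry is -14/5 in column x_3, so x_3 enters.
Ratio test on column x_3 — row 1: (53/5)/(17/5) = 53/17; row 2: 1/2 = 1/2; row 3: (9/5)/(1/5) = 9. Minimum is 1/2 at row 2 (w2 leaves); pivot element 2.
Divide row 2 by 2; eliminate column x_3 from the other rows.
After both pivots, the entry at constraint row 2, column w3 is -1/2.

-1/2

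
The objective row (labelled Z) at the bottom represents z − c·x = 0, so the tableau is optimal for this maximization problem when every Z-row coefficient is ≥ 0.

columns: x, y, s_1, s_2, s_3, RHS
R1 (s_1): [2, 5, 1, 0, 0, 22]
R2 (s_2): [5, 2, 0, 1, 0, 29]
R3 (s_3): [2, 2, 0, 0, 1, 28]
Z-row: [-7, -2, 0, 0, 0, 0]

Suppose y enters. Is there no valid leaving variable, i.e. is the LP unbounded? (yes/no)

Column y has positive entries in row(s) 1, 2, 3, so the ratio test bounds it — not unbounded.

no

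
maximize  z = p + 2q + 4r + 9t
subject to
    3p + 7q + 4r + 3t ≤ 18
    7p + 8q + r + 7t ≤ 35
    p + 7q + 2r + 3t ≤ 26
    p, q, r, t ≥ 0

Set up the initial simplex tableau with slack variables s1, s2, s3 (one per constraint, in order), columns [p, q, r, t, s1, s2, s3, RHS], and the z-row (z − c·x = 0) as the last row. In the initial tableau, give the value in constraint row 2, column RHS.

The RHS of constraint 2 is b_2 = 35.

35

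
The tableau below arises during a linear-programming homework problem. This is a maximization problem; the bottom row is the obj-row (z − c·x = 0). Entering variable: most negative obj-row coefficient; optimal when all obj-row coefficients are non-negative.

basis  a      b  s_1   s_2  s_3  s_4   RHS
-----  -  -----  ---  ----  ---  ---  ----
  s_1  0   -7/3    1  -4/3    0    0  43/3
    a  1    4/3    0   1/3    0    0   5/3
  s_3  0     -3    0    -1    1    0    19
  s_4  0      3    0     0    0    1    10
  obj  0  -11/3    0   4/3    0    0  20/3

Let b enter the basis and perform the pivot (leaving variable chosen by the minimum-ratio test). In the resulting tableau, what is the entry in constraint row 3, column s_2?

-1/4

Ratio test on column b — row 1: entry -7/3 ≤ 0; row 2: (5/3)/(4/3) = 5/4; row 3: entry -3 ≤ 0; row 4: 10/3 = 10/3. Minimum is 5/4 at row 2 (a leaves); pivot element 4/3.
Divide row 2 by 4/3; eliminate column b from the other rows.
Row 3 update in column s_2: -1 − (-3)·(1/4) = -1/4.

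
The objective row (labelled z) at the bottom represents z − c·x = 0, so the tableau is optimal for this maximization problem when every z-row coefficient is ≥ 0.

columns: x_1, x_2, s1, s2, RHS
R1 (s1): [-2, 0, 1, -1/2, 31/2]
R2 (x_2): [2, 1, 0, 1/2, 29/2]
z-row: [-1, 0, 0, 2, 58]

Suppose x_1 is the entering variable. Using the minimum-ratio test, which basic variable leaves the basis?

x_2

Column x_1 entries and ratios — s1: -2 ≤ 0, skip; x_2: (29/2)/2 = 29/4.
Smallest ratio is 29/4 in the row of x_2, so x_2 leaves.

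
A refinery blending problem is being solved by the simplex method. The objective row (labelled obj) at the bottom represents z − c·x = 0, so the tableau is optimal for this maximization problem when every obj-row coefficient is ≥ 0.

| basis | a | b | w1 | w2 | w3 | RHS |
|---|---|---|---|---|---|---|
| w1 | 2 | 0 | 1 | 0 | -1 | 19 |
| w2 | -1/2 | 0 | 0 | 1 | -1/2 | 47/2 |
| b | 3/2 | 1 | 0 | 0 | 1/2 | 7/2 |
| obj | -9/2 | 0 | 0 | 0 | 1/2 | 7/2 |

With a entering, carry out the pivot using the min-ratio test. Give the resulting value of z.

Ratio test on column a — row 1: 19/2 = 19/2; row 2: entry -1/2 ≤ 0; row 3: (7/2)/(3/2) = 7/3. Minimum is 7/3 at row 3 (b leaves); pivot element 3/2.
Pivot on row 3; the obj-row RHS becomes 7/2 − (-9/2)·(7/3) = 14.

14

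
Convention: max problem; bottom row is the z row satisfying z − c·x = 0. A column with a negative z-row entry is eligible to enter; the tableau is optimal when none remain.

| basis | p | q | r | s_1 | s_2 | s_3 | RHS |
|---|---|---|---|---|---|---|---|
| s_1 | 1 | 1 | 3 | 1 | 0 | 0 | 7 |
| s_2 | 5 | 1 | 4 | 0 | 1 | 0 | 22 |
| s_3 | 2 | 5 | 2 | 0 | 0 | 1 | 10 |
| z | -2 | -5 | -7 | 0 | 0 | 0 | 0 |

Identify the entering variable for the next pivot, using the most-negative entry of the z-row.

r

Negative z-row entries: p: -2, q: -5, r: -7.
The most negative is -7 in column r, so r enters.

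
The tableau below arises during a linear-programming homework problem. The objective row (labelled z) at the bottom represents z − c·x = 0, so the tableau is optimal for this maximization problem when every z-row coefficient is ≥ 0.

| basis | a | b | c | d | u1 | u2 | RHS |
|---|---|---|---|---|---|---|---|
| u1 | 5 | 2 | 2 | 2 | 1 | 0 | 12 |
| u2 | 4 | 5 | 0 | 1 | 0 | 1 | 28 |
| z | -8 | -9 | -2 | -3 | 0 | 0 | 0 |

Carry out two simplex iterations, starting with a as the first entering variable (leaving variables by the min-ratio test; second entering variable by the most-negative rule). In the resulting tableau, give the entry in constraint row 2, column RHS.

92/17

Ratio test on column a — row 1: 12/5 = 12/5; row 2: 28/4 = 7. Minimum is 12/5 at row 1 (u1 leaves); pivot element 5.
Divide row 1 by 5; eliminate column a from the other rows.
Second iteration: most negative z-row entry is -29/5 in column b, so b enters.
Ratio test on column b — row 1: (12/5)/(2/5) = 6; row 2: (92/5)/(17/5) = 92/17. Minimum is 92/17 at row 2 (u2 leaves); pivot element 17/5.
Divide row 2 by 17/5; eliminate column b from the other rows.
After both pivots, the entry at constraint row 2, column RHS is 92/17.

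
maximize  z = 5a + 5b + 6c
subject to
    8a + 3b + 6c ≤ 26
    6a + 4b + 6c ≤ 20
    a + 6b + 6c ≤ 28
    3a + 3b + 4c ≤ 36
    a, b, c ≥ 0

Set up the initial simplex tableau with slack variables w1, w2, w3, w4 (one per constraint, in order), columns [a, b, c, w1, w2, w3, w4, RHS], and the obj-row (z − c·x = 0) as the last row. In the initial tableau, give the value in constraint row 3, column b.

6

Constraint 3 has coefficient 6 on b.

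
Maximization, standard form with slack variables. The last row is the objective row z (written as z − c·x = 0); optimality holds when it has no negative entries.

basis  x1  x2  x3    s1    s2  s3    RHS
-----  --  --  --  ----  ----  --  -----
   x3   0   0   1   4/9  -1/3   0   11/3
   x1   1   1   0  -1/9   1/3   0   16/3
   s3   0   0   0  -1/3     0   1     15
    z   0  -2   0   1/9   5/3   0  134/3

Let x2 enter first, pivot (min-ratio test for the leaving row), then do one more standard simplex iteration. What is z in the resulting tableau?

225/4

Ratio test on column x2 — row 1: entry 0 ≤ 0; row 2: (16/3)/1 = 16/3; row 3: entry 0 ≤ 0. Minimum is 16/3 at row 2 (x1 leaves); pivot element 1.
Pivot on row 2; the z-row RHS becomes 134/3 − (-2)·(16/3) = 166/3.
Next entering variable (most negative z-row entry -1/9): s1.
Ratio test on column s1 — row 1: (11/3)/(4/9) = 33/4; row 2: entry -1/9 ≤ 0; row 3: entry -1/3 ≤ 0. Minimum is 33/4 at row 1 (x3 leaves); pivot element 4/9.
After the second pivot the z-row RHS is 166/3 − (-1/9)·(33/4) = 225/4.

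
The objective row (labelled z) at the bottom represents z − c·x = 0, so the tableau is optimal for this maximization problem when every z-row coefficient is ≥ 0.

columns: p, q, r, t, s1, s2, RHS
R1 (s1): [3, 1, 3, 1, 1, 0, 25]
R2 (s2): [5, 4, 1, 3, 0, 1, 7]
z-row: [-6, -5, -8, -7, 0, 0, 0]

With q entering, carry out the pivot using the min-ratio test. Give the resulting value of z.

35/4

Ratio test on column q — row 1: 25/1 = 25; row 2: 7/4 = 7/4. Minimum is 7/4 at row 2 (s2 leaves); pivot element 4.
Pivot on row 2; the z-row RHS becomes 0 − (-5)·(7/4) = 35/4.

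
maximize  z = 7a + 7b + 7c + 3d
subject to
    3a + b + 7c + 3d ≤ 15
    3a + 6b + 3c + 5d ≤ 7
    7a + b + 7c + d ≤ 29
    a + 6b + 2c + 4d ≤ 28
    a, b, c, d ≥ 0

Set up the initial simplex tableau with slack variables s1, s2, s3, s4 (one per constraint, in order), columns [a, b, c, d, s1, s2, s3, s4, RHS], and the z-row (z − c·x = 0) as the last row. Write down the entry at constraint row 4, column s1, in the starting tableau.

Slack s1 belongs to constraint 1; its column is the unit vector e_1, so the entry in row 4 is 0.

0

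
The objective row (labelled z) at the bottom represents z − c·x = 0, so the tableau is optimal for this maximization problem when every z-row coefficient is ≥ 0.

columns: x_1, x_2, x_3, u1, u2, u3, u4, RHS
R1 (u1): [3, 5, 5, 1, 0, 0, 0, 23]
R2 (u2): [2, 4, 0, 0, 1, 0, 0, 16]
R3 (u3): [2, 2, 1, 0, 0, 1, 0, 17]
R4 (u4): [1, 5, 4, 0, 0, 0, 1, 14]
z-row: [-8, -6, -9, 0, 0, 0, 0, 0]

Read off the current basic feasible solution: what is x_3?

x_3 is not in the basis, so in the current basic feasible solution x_3 = 0.

0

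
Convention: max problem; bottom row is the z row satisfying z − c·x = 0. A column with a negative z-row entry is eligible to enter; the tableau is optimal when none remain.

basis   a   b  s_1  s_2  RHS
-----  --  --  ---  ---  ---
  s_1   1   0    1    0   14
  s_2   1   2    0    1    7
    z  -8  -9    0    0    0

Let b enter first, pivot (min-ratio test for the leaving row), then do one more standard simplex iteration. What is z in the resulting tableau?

Ratio test on column b — row 1: entry 0 ≤ 0; row 2: 7/2 = 7/2. Minimum is 7/2 at row 2 (s_2 leaves); pivot element 2.
Pivot on row 2; the z-row RHS becomes 0 − (-9)·(7/2) = 63/2.
Next entering variable (most negative z-row entry -7/2): a.
Ratio test on column a — row 1: 14/1 = 14; row 2: (7/2)/(1/2) = 7. Minimum is 7 at row 2 (b leaves); pivot element 1/2.
After the second pivot the z-row RHS is 63/2 − (-7/2)·7 = 56.

56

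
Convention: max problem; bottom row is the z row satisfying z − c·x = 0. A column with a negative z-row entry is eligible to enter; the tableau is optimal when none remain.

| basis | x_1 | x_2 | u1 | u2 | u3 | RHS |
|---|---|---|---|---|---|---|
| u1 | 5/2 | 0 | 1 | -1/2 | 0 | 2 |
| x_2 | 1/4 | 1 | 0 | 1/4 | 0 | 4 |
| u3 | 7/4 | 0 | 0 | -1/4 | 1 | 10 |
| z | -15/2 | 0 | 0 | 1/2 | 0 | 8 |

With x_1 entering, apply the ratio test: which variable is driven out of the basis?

Column x_1 entries and ratios — u1: 2/(5/2) = 4/5; x_2: 4/(1/4) = 16; u3: 10/(7/4) = 40/7.
Smallest ratio is 4/5 in the row of u1, so u1 leaves.

u1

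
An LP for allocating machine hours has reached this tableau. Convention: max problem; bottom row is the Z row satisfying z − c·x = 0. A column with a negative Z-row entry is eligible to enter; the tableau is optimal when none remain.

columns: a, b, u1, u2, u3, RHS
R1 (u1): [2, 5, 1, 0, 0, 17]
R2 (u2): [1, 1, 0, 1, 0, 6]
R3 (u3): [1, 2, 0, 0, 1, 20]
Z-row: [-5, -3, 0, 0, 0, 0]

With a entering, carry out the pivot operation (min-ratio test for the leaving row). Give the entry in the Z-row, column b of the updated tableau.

Ratio test on column a — row 1: 17/2 = 17/2; row 2: 6/1 = 6; row 3: 20/1 = 20. Minimum is 6 at row 2 (u2 leaves); pivot element 1.
Divide row 2 by 1; eliminate column a from the other rows.
Z-row update in column b: -3 − (-5)·1 = 2.

2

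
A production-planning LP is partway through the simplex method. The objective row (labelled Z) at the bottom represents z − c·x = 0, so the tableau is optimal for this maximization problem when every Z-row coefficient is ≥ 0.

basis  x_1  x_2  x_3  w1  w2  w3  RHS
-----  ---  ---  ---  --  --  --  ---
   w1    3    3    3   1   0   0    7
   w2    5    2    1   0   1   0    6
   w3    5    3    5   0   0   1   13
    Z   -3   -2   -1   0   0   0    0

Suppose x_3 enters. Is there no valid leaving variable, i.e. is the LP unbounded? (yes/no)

Column x_3 has positive entries in row(s) 1, 2, 3, so the ratio test bounds it — not unbounded.

no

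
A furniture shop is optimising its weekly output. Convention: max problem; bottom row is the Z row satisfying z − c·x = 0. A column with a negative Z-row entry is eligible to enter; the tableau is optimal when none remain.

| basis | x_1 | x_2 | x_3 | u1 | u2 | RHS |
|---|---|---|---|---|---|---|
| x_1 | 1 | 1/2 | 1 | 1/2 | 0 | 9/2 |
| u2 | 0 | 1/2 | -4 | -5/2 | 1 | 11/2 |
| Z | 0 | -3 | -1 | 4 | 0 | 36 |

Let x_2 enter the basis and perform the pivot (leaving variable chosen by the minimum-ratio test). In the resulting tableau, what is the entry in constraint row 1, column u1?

Ratio test on column x_2 — row 1: (9/2)/(1/2) = 9; row 2: (11/2)/(1/2) = 11. Minimum is 9 at row 1 (x_1 leaves); pivot element 1/2.
Divide row 1 by 1/2; eliminate column x_2 from the other rows.
In the new row 1, the u1 entry is the old entry divided by the pivot: (1/2)/(1/2) = 1.

1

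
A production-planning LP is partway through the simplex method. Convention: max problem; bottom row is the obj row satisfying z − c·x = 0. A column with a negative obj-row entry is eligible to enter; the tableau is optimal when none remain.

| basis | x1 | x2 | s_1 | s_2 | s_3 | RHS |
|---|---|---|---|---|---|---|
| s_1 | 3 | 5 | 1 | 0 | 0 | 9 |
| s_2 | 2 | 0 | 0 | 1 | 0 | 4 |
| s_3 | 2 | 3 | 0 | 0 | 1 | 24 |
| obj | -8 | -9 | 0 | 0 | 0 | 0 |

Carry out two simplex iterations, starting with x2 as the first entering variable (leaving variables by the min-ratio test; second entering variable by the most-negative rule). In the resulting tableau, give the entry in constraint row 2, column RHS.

Ratio test on column x2 — row 1: 9/5 = 9/5; row 2: entry 0 ≤ 0; row 3: 24/3 = 8. Minimum is 9/5 at row 1 (s_1 leaves); pivot element 5.
Divide row 1 by 5; eliminate column x2 from the other rows.
Second iteration: most negative obj-row entry is -13/5 in column x1, so x1 enters.
Ratio test on column x1 — row 1: (9/5)/(3/5) = 3; row 2: 4/2 = 2; row 3: (93/5)/(1/5) = 93. Minimum is 2 at row 2 (s_2 leaves); pivot element 2.
Divide row 2 by 2; eliminate column x1 from the other rows.
After both pivots, the entry at constraint row 2, column RHS is 2.

2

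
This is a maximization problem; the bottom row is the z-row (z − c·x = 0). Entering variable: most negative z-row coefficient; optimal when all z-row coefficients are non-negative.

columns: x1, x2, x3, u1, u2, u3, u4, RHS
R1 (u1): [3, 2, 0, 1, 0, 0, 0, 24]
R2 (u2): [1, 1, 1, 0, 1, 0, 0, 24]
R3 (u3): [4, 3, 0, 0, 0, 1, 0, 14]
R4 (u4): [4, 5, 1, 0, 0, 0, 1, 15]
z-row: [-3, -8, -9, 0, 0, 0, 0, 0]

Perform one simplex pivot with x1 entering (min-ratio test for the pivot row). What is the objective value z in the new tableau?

Ratio test on column x1 — row 1: 24/3 = 8; row 2: 24/1 = 24; row 3: 14/4 = 7/2; row 4: 15/4 = 15/4. Minimum is 7/2 at row 3 (u3 leaves); pivot element 4.
Pivot on row 3; the z-row RHS becomes 0 − (-3)·(7/2) = 21/2.

21/2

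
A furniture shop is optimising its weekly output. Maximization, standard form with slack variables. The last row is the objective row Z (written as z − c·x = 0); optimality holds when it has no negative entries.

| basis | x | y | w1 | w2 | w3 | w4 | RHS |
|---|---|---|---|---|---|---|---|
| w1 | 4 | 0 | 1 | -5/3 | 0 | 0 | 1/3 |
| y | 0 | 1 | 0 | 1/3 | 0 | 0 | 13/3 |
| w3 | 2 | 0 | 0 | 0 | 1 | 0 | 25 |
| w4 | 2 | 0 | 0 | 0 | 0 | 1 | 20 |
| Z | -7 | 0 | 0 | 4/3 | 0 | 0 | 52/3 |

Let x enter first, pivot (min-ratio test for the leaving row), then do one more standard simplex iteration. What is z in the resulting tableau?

Ratio test on column x — row 1: (1/3)/4 = 1/12; row 2: entry 0 ≤ 0; row 3: 25/2 = 25/2; row 4: 20/2 = 10. Minimum is 1/12 at row 1 (w1 leaves); pivot element 4.
Pivot on row 1; the Z-row RHS becomes 52/3 − (-7)·(1/12) = 215/12.
Next entering variable (most negative Z-row entry -19/12): w2.
Ratio test on column w2 — row 1: entry -5/12 ≤ 0; row 2: (13/3)/(1/3) = 13; row 3: (149/6)/(5/6) = 149/5; row 4: (119/6)/(5/6) = 119/5. Minimum is 13 at row 2 (y leaves); pivot element 1/3.
After the second pivot the Z-row RHS is 215/12 − (-19/12)·13 = 77/2.

77/2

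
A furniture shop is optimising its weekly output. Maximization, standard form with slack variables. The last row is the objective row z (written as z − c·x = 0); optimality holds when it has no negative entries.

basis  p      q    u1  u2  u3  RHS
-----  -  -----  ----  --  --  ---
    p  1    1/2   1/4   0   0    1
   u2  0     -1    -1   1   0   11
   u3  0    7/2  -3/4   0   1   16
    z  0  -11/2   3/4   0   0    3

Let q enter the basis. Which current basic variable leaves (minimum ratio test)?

Column q entries and ratios — p: 1/(1/2) = 2; u2: -1 ≤ 0, skip; u3: 16/(7/2) = 32/7.
Smallest ratio is 2 in the row of p, so p leaves.

p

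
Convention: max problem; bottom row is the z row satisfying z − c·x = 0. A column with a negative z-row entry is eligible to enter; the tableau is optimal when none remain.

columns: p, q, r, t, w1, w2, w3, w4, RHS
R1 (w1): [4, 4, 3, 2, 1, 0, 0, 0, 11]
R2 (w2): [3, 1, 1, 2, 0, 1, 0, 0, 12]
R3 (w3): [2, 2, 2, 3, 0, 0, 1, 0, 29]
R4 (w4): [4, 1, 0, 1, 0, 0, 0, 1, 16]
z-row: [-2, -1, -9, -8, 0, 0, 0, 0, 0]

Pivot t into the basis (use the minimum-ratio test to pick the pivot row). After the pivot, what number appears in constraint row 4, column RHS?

Ratio test on column t — row 1: 11/2 = 11/2; row 2: 12/2 = 6; row 3: 29/3 = 29/3; row 4: 16/1 = 16. Minimum is 11/2 at row 1 (w1 leaves); pivot element 2.
Divide row 1 by 2; eliminate column t from the other rows.
Row 4 update in column RHS: 16 − 1·(11/2) = 21/2.

21/2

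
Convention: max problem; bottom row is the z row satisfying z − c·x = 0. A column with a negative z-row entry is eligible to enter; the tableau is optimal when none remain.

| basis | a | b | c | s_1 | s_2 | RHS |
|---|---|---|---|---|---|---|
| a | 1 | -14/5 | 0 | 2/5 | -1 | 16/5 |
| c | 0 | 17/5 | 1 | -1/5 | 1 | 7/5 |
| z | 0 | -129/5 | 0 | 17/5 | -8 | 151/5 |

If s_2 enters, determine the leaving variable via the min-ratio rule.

Column s_2 entries and ratios — a: -1 ≤ 0, skip; c: (7/5)/1 = 7/5.
Smallest ratio is 7/5 in the row of c, so c leaves.

c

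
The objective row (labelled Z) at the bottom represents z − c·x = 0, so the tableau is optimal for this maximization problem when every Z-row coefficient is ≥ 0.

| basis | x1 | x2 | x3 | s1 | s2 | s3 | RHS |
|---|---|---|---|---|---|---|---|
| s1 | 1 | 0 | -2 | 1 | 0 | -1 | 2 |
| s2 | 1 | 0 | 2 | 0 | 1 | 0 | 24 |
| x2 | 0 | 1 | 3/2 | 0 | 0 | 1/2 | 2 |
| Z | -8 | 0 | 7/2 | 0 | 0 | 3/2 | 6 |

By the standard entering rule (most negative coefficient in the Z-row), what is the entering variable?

Negative Z-row entries: x1: -8.
The most negative is -8 in column x1, so x1 enters.

x1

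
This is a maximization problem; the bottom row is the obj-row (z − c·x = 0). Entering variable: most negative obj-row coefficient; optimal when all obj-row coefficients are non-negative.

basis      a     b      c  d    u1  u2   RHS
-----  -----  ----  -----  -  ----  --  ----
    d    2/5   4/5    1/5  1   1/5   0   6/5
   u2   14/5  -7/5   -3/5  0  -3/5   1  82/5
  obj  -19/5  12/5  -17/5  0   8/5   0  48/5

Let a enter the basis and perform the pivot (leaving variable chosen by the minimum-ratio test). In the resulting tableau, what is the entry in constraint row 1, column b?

Ratio test on column a — row 1: (6/5)/(2/5) = 3; row 2: (82/5)/(14/5) = 41/7. Minimum is 3 at row 1 (d leaves); pivot element 2/5.
Divide row 1 by 2/5; eliminate column a from the other rows.
In the new row 1, the b entry is the old entry divided by the pivot: (4/5)/(2/5) = 2.

2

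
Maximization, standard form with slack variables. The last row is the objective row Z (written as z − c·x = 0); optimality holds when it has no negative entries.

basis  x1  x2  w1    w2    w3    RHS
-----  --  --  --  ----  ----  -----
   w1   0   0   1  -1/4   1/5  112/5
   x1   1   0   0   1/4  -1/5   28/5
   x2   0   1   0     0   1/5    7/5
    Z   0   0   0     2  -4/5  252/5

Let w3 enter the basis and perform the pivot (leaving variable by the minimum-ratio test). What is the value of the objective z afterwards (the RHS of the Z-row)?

56

Ratio test on column w3 — row 1: (112/5)/(1/5) = 112; row 2: entry -1/5 ≤ 0; row 3: (7/5)/(1/5) = 7. Minimum is 7 at row 3 (x2 leaves); pivot element 1/5.
Pivot on row 3; the Z-row RHS becomes 252/5 − (-4/5)·7 = 56.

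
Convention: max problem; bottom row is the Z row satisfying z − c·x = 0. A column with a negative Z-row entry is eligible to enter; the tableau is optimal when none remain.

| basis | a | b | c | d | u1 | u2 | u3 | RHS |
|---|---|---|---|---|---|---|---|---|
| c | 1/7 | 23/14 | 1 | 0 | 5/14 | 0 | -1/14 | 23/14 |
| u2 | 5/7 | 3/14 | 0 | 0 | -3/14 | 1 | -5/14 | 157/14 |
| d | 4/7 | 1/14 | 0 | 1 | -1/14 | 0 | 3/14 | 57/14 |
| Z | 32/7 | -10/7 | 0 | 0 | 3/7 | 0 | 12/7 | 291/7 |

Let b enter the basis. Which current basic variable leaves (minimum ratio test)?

Column b entries and ratios — c: (23/14)/(23/14) = 1; u2: (157/14)/(3/14) = 157/3; d: (57/14)/(1/14) = 57.
Smallest ratio is 1 in the row of c, so c leaves.

c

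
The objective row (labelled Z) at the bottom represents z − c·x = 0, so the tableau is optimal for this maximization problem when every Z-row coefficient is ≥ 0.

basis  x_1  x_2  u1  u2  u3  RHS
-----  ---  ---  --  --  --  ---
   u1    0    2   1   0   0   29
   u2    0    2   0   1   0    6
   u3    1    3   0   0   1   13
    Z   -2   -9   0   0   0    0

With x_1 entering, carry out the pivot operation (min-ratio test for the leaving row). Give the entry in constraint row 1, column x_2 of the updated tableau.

Ratio test on column x_1 — row 1: entry 0 ≤ 0; row 2: entry 0 ≤ 0; row 3: 13/1 = 13. Minimum is 13 at row 3 (u3 leaves); pivot element 1.
Divide row 3 by 1; eliminate column x_1 from the other rows.
Row 1 update in column x_2: 2 − 0·3 = 2.

2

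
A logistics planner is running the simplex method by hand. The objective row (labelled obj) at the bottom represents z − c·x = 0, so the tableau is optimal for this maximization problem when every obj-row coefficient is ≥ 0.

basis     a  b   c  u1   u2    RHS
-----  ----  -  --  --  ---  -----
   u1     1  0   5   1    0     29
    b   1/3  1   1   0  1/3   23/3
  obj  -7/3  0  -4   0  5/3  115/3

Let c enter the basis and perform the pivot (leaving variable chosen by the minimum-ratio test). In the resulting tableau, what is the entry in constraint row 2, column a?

Ratio test on column c — row 1: 29/5 = 29/5; row 2: (23/3)/1 = 23/3. Minimum is 29/5 at row 1 (u1 leaves); pivot element 5.
Divide row 1 by 5; eliminate column c from the other rows.
Row 2 update in column a: 1/3 − 1·(1/5) = 2/15.

2/15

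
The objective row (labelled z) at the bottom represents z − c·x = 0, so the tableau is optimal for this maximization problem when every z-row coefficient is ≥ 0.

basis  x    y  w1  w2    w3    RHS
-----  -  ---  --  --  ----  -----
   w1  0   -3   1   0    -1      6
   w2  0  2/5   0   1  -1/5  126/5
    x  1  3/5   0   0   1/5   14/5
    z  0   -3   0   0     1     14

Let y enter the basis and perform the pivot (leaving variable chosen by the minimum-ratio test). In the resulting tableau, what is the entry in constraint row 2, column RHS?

Ratio test on column y — row 1: entry -3 ≤ 0; row 2: (126/5)/(2/5) = 63; row 3: (14/5)/(3/5) = 14/3. Minimum is 14/3 at row 3 (x leaves); pivot element 3/5.
Divide row 3 by 3/5; eliminate column y from the other rows.
Row 2 update in column RHS: 126/5 − (2/5)·(14/3) = 70/3.

70/3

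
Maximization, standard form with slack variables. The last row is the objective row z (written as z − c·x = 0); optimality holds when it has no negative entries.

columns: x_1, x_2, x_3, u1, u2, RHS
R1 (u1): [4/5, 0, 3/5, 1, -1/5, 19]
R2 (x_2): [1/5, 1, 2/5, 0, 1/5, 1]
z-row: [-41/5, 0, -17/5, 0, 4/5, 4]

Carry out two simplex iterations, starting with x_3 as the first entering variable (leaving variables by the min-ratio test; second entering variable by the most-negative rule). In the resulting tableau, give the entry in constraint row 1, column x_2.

Ratio test on column x_3 — row 1: 19/(3/5) = 95/3; row 2: 1/(2/5) = 5/2. Minimum is 5/2 at row 2 (x_2 leaves); pivot element 2/5.
Divide row 2 by 2/5; eliminate column x_3 from the other rows.
Second iteration: most negative z-row entry is -13/2 in column x_1, so x_1 enters.
Ratio test on column x_1 — row 1: (35/2)/(1/2) = 35; row 2: (5/2)/(1/2) = 5. Minimum is 5 at row 2 (x_3 leaves); pivot element 1/2.
Divide row 2 by 1/2; eliminate column x_1 from the other rows.
After both pivots, the entry at constraint row 1, column x_2 is -4.

-4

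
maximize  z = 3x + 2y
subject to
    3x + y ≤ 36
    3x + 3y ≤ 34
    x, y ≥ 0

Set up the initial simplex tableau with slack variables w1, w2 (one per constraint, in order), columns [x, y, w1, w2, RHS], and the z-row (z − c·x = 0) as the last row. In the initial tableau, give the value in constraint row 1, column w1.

1

Slack w1 belongs to constraint 1; its column is the unit vector e_1, so the entry in row 1 is 1.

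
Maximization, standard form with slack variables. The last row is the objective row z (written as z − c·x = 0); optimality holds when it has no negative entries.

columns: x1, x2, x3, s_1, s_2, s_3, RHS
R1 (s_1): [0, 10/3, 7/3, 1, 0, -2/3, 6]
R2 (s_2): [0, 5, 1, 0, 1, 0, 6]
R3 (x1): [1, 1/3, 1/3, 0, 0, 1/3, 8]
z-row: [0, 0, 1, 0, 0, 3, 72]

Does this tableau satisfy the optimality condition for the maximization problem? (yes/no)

yes

Every z-row coefficient is ≥ 0, so the tableau is optimal.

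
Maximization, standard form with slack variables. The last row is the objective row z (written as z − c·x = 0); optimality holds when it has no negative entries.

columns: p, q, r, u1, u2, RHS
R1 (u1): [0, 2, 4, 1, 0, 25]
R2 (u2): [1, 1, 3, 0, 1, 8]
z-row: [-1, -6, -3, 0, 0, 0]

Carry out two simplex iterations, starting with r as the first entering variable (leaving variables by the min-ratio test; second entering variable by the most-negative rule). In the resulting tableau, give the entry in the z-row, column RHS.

48

Ratio test on column r — row 1: 25/4 = 25/4; row 2: 8/3 = 8/3. Minimum is 8/3 at row 2 (u2 leaves); pivot element 3.
Divide row 2 by 3; eliminate column r from the other rows.
Second iteration: most negative z-row entry is -5 in column q, so q enters.
Ratio test on column q — row 1: (43/3)/(2/3) = 43/2; row 2: (8/3)/(1/3) = 8. Minimum is 8 at row 2 (r leaves); pivot element 1/3.
Divide row 2 by 1/3; eliminate column q from the other rows.
After both pivots, the entry at the z-row, column RHS is 48.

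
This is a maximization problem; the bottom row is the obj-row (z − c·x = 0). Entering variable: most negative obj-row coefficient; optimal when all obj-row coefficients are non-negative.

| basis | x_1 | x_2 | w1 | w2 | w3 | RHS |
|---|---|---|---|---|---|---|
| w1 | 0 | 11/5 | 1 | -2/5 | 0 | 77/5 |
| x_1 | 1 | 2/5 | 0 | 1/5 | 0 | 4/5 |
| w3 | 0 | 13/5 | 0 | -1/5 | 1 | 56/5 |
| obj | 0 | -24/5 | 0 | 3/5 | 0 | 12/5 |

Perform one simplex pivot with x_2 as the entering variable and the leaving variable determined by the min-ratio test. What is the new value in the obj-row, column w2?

3

Ratio test on column x_2 — row 1: (77/5)/(11/5) = 7; row 2: (4/5)/(2/5) = 2; row 3: (56/5)/(13/5) = 56/13. Minimum is 2 at row 2 (x_1 leaves); pivot element 2/5.
Divide row 2 by 2/5; eliminate column x_2 from the other rows.
obj-row update in column w2: 3/5 − (-24/5)·(1/2) = 3.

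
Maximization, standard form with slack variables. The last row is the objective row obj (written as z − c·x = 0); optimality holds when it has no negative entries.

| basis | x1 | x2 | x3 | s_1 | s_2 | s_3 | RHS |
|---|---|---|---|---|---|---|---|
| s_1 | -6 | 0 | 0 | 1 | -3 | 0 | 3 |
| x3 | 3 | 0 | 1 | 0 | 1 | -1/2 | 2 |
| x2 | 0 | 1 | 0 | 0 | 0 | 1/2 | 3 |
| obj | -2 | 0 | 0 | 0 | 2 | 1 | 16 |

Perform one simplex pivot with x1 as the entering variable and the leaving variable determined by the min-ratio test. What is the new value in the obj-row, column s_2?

8/3

Ratio test on column x1 — row 1: entry -6 ≤ 0; row 2: 2/3 = 2/3; row 3: entry 0 ≤ 0. Minimum is 2/3 at row 2 (x3 leaves); pivot element 3.
Divide row 2 by 3; eliminate column x1 from the other rows.
obj-row update in column s_2: 2 − (-2)·(1/3) = 8/3.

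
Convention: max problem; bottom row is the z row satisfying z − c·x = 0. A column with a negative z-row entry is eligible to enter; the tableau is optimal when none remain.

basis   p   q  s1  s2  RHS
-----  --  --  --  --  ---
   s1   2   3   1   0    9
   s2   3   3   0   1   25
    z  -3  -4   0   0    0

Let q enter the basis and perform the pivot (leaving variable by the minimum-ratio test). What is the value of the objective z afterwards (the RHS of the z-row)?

Ratio test on column q — row 1: 9/3 = 3; row 2: 25/3 = 25/3. Minimum is 3 at row 1 (s1 leaves); pivot element 3.
Pivot on row 1; the z-row RHS becomes 0 − (-4)·3 = 12.

12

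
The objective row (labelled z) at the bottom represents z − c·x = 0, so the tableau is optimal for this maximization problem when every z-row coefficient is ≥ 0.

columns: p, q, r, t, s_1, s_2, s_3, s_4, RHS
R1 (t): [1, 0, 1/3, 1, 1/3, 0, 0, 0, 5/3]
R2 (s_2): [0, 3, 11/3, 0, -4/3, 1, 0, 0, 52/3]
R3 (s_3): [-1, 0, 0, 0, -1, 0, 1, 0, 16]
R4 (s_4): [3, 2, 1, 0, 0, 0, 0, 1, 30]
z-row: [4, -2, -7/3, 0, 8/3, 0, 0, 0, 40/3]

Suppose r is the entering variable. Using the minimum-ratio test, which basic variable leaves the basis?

Column r entries and ratios — t: (5/3)/(1/3) = 5; s_2: (52/3)/(11/3) = 52/11; s_3: 0 ≤ 0, skip; s_4: 30/1 = 30.
Smallest ratio is 52/11 in the row of s_2, so s_2 leaves.

s_2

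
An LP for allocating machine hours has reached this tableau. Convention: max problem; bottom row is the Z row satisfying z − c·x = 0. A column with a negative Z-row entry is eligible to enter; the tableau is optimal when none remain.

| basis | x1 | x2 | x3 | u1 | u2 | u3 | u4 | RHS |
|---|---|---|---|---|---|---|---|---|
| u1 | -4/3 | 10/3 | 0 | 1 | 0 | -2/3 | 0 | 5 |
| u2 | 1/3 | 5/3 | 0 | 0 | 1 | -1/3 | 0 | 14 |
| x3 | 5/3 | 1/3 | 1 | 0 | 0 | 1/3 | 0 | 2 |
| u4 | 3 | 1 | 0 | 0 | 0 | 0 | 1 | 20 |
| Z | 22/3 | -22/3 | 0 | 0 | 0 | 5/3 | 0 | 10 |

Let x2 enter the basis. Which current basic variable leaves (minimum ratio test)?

Column x2 entries and ratios — u1: 5/(10/3) = 3/2; u2: 14/(5/3) = 42/5; x3: 2/(1/3) = 6; u4: 20/1 = 20.
Smallest ratio is 3/2 in the row of u1, so u1 leaves.

u1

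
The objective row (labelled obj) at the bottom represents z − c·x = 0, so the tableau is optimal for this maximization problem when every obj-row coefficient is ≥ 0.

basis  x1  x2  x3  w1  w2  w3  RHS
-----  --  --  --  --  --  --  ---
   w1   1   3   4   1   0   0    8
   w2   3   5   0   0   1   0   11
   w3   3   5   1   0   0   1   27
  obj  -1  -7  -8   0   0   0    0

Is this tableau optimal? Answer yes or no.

The obj-row has a negative entry -8 in column x3, so it is not optimal.

no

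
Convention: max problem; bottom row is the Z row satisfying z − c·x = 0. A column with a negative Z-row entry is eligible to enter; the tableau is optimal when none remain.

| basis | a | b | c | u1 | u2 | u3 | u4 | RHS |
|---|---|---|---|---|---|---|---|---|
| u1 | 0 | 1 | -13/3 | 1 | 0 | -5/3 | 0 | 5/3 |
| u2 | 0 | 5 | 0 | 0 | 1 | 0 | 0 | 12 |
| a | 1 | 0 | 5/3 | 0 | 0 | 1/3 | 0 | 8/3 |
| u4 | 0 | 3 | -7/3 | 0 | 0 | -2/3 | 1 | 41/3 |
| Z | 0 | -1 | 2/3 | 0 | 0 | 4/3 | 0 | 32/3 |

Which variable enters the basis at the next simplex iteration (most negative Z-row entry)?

b

Negative Z-row entries: b: -1.
The most negative is -1 in column b, so b enters.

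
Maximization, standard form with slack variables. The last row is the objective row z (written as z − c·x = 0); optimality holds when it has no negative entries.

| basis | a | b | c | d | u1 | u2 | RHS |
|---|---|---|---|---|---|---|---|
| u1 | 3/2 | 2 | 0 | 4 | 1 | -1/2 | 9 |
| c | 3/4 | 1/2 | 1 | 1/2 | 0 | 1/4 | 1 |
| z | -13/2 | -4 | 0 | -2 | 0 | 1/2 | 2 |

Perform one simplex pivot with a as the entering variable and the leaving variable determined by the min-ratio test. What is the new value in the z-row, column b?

Ratio test on column a — row 1: 9/(3/2) = 6; row 2: 1/(3/4) = 4/3. Minimum is 4/3 at row 2 (c leaves); pivot element 3/4.
Divide row 2 by 3/4; eliminate column a from the other rows.
z-row update in column b: -4 − (-13/2)·(2/3) = 1/3.

1/3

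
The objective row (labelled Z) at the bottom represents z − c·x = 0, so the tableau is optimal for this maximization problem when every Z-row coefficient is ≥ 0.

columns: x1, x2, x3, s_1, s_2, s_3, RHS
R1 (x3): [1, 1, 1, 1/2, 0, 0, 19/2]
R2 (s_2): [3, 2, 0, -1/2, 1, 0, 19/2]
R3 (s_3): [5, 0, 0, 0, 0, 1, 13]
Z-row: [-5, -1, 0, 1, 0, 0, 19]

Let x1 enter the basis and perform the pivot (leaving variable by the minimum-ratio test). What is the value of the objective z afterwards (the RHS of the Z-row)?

32

Ratio test on column x1 — row 1: (19/2)/1 = 19/2; row 2: (19/2)/3 = 19/6; row 3: 13/5 = 13/5. Minimum is 13/5 at row 3 (s_3 leaves); pivot element 5.
Pivot on row 3; the Z-row RHS becomes 19 − (-5)·(13/5) = 32.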